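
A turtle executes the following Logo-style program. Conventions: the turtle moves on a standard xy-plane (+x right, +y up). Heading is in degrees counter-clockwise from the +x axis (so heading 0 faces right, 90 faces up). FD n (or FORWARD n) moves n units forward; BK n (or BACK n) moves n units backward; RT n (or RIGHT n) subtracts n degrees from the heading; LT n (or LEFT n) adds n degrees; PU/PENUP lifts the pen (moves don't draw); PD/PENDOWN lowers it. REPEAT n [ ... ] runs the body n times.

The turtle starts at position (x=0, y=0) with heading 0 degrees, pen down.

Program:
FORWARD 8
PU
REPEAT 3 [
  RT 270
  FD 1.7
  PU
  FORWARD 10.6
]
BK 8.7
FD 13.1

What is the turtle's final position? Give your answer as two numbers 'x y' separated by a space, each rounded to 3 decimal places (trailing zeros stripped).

Executing turtle program step by step:
Start: pos=(0,0), heading=0, pen down
FD 8: (0,0) -> (8,0) [heading=0, draw]
PU: pen up
REPEAT 3 [
  -- iteration 1/3 --
  RT 270: heading 0 -> 90
  FD 1.7: (8,0) -> (8,1.7) [heading=90, move]
  PU: pen up
  FD 10.6: (8,1.7) -> (8,12.3) [heading=90, move]
  -- iteration 2/3 --
  RT 270: heading 90 -> 180
  FD 1.7: (8,12.3) -> (6.3,12.3) [heading=180, move]
  PU: pen up
  FD 10.6: (6.3,12.3) -> (-4.3,12.3) [heading=180, move]
  -- iteration 3/3 --
  RT 270: heading 180 -> 270
  FD 1.7: (-4.3,12.3) -> (-4.3,10.6) [heading=270, move]
  PU: pen up
  FD 10.6: (-4.3,10.6) -> (-4.3,0) [heading=270, move]
]
BK 8.7: (-4.3,0) -> (-4.3,8.7) [heading=270, move]
FD 13.1: (-4.3,8.7) -> (-4.3,-4.4) [heading=270, move]
Final: pos=(-4.3,-4.4), heading=270, 1 segment(s) drawn

Answer: -4.3 -4.4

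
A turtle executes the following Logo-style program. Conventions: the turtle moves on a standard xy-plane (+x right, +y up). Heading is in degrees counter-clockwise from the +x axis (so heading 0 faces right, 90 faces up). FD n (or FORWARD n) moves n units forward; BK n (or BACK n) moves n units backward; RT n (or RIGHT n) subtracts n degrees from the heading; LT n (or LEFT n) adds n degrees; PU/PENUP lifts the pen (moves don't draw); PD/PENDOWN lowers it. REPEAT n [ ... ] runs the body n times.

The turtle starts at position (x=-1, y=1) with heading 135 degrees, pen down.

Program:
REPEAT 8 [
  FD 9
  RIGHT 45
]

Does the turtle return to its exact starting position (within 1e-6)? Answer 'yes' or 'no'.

Executing turtle program step by step:
Start: pos=(-1,1), heading=135, pen down
REPEAT 8 [
  -- iteration 1/8 --
  FD 9: (-1,1) -> (-7.364,7.364) [heading=135, draw]
  RT 45: heading 135 -> 90
  -- iteration 2/8 --
  FD 9: (-7.364,7.364) -> (-7.364,16.364) [heading=90, draw]
  RT 45: heading 90 -> 45
  -- iteration 3/8 --
  FD 9: (-7.364,16.364) -> (-1,22.728) [heading=45, draw]
  RT 45: heading 45 -> 0
  -- iteration 4/8 --
  FD 9: (-1,22.728) -> (8,22.728) [heading=0, draw]
  RT 45: heading 0 -> 315
  -- iteration 5/8 --
  FD 9: (8,22.728) -> (14.364,16.364) [heading=315, draw]
  RT 45: heading 315 -> 270
  -- iteration 6/8 --
  FD 9: (14.364,16.364) -> (14.364,7.364) [heading=270, draw]
  RT 45: heading 270 -> 225
  -- iteration 7/8 --
  FD 9: (14.364,7.364) -> (8,1) [heading=225, draw]
  RT 45: heading 225 -> 180
  -- iteration 8/8 --
  FD 9: (8,1) -> (-1,1) [heading=180, draw]
  RT 45: heading 180 -> 135
]
Final: pos=(-1,1), heading=135, 8 segment(s) drawn

Start position: (-1, 1)
Final position: (-1, 1)
Distance = 0; < 1e-6 -> CLOSED

Answer: yes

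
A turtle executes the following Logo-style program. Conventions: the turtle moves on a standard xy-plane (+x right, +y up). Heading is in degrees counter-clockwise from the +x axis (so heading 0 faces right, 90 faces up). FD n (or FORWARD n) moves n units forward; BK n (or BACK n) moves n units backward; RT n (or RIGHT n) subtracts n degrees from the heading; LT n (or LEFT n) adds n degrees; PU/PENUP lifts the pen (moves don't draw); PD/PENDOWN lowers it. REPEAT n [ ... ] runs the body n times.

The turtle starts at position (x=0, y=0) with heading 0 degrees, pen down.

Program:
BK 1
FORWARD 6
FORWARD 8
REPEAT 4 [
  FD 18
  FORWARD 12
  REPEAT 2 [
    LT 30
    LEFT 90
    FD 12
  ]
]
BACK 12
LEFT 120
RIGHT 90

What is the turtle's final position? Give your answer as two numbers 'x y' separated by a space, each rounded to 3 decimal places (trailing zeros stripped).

Answer: 37 10.392

Derivation:
Executing turtle program step by step:
Start: pos=(0,0), heading=0, pen down
BK 1: (0,0) -> (-1,0) [heading=0, draw]
FD 6: (-1,0) -> (5,0) [heading=0, draw]
FD 8: (5,0) -> (13,0) [heading=0, draw]
REPEAT 4 [
  -- iteration 1/4 --
  FD 18: (13,0) -> (31,0) [heading=0, draw]
  FD 12: (31,0) -> (43,0) [heading=0, draw]
  REPEAT 2 [
    -- iteration 1/2 --
    LT 30: heading 0 -> 30
    LT 90: heading 30 -> 120
    FD 12: (43,0) -> (37,10.392) [heading=120, draw]
    -- iteration 2/2 --
    LT 30: heading 120 -> 150
    LT 90: heading 150 -> 240
    FD 12: (37,10.392) -> (31,0) [heading=240, draw]
  ]
  -- iteration 2/4 --
  FD 18: (31,0) -> (22,-15.588) [heading=240, draw]
  FD 12: (22,-15.588) -> (16,-25.981) [heading=240, draw]
  REPEAT 2 [
    -- iteration 1/2 --
    LT 30: heading 240 -> 270
    LT 90: heading 270 -> 0
    FD 12: (16,-25.981) -> (28,-25.981) [heading=0, draw]
    -- iteration 2/2 --
    LT 30: heading 0 -> 30
    LT 90: heading 30 -> 120
    FD 12: (28,-25.981) -> (22,-15.588) [heading=120, draw]
  ]
  -- iteration 3/4 --
  FD 18: (22,-15.588) -> (13,0) [heading=120, draw]
  FD 12: (13,0) -> (7,10.392) [heading=120, draw]
  REPEAT 2 [
    -- iteration 1/2 --
    LT 30: heading 120 -> 150
    LT 90: heading 150 -> 240
    FD 12: (7,10.392) -> (1,0) [heading=240, draw]
    -- iteration 2/2 --
    LT 30: heading 240 -> 270
    LT 90: heading 270 -> 0
    FD 12: (1,0) -> (13,0) [heading=0, draw]
  ]
  -- iteration 4/4 --
  FD 18: (13,0) -> (31,0) [heading=0, draw]
  FD 12: (31,0) -> (43,0) [heading=0, draw]
  REPEAT 2 [
    -- iteration 1/2 --
    LT 30: heading 0 -> 30
    LT 90: heading 30 -> 120
    FD 12: (43,0) -> (37,10.392) [heading=120, draw]
    -- iteration 2/2 --
    LT 30: heading 120 -> 150
    LT 90: heading 150 -> 240
    FD 12: (37,10.392) -> (31,0) [heading=240, draw]
  ]
]
BK 12: (31,0) -> (37,10.392) [heading=240, draw]
LT 120: heading 240 -> 0
RT 90: heading 0 -> 270
Final: pos=(37,10.392), heading=270, 20 segment(s) drawn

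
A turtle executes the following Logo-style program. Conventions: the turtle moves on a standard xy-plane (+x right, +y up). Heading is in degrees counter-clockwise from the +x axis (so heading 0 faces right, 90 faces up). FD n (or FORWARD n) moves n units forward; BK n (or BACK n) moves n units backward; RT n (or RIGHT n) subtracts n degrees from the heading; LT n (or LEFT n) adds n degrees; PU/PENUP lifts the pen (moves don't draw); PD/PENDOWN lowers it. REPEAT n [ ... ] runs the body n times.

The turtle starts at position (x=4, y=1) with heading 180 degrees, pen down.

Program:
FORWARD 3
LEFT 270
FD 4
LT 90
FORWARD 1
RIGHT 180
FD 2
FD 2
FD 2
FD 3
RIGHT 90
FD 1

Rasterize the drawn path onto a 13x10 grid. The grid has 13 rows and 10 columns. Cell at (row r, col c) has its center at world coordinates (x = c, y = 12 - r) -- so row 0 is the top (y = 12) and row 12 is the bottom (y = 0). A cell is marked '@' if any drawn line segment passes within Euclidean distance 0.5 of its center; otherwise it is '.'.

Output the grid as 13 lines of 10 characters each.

Segment 0: (4,1) -> (1,1)
Segment 1: (1,1) -> (1,5)
Segment 2: (1,5) -> (0,5)
Segment 3: (0,5) -> (2,5)
Segment 4: (2,5) -> (4,5)
Segment 5: (4,5) -> (6,5)
Segment 6: (6,5) -> (9,5)
Segment 7: (9,5) -> (9,4)

Answer: ..........
..........
..........
..........
..........
..........
..........
@@@@@@@@@@
.@.......@
.@........
.@........
.@@@@.....
..........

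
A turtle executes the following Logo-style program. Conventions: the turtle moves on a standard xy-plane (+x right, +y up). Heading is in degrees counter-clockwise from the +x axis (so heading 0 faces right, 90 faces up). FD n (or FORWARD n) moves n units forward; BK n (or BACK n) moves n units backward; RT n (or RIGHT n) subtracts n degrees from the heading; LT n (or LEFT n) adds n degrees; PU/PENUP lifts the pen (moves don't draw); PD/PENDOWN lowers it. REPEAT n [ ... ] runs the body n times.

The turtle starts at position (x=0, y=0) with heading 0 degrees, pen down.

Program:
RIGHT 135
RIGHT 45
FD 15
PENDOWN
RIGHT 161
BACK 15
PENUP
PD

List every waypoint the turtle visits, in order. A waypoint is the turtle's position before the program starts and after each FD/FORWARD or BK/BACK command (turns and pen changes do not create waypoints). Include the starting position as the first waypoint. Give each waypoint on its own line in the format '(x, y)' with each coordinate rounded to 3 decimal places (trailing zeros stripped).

Executing turtle program step by step:
Start: pos=(0,0), heading=0, pen down
RT 135: heading 0 -> 225
RT 45: heading 225 -> 180
FD 15: (0,0) -> (-15,0) [heading=180, draw]
PD: pen down
RT 161: heading 180 -> 19
BK 15: (-15,0) -> (-29.183,-4.884) [heading=19, draw]
PU: pen up
PD: pen down
Final: pos=(-29.183,-4.884), heading=19, 2 segment(s) drawn
Waypoints (3 total):
(0, 0)
(-15, 0)
(-29.183, -4.884)

Answer: (0, 0)
(-15, 0)
(-29.183, -4.884)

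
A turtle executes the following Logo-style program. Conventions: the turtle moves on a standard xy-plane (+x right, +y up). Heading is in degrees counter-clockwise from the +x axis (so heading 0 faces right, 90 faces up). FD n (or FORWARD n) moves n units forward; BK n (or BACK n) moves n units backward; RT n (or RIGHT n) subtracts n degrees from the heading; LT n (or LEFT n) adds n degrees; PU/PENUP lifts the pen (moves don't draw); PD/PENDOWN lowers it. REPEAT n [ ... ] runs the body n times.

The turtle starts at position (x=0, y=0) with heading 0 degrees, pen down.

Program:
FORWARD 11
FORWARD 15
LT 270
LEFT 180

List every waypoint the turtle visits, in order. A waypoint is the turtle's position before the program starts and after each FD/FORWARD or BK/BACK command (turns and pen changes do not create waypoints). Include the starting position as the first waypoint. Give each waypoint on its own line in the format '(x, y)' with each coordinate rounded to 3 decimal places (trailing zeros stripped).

Executing turtle program step by step:
Start: pos=(0,0), heading=0, pen down
FD 11: (0,0) -> (11,0) [heading=0, draw]
FD 15: (11,0) -> (26,0) [heading=0, draw]
LT 270: heading 0 -> 270
LT 180: heading 270 -> 90
Final: pos=(26,0), heading=90, 2 segment(s) drawn
Waypoints (3 total):
(0, 0)
(11, 0)
(26, 0)

Answer: (0, 0)
(11, 0)
(26, 0)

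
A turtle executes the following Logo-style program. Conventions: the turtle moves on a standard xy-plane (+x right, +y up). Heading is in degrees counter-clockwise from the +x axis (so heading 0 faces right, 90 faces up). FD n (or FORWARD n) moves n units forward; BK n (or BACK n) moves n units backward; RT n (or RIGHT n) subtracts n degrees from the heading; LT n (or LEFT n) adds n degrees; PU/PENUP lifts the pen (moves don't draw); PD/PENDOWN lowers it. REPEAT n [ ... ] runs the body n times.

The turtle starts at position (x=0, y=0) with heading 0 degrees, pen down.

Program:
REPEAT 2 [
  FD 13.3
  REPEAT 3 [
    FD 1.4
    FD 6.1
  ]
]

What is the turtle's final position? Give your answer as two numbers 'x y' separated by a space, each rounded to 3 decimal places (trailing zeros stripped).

Answer: 71.6 0

Derivation:
Executing turtle program step by step:
Start: pos=(0,0), heading=0, pen down
REPEAT 2 [
  -- iteration 1/2 --
  FD 13.3: (0,0) -> (13.3,0) [heading=0, draw]
  REPEAT 3 [
    -- iteration 1/3 --
    FD 1.4: (13.3,0) -> (14.7,0) [heading=0, draw]
    FD 6.1: (14.7,0) -> (20.8,0) [heading=0, draw]
    -- iteration 2/3 --
    FD 1.4: (20.8,0) -> (22.2,0) [heading=0, draw]
    FD 6.1: (22.2,0) -> (28.3,0) [heading=0, draw]
    -- iteration 3/3 --
    FD 1.4: (28.3,0) -> (29.7,0) [heading=0, draw]
    FD 6.1: (29.7,0) -> (35.8,0) [heading=0, draw]
  ]
  -- iteration 2/2 --
  FD 13.3: (35.8,0) -> (49.1,0) [heading=0, draw]
  REPEAT 3 [
    -- iteration 1/3 --
    FD 1.4: (49.1,0) -> (50.5,0) [heading=0, draw]
    FD 6.1: (50.5,0) -> (56.6,0) [heading=0, draw]
    -- iteration 2/3 --
    FD 1.4: (56.6,0) -> (58,0) [heading=0, draw]
    FD 6.1: (58,0) -> (64.1,0) [heading=0, draw]
    -- iteration 3/3 --
    FD 1.4: (64.1,0) -> (65.5,0) [heading=0, draw]
    FD 6.1: (65.5,0) -> (71.6,0) [heading=0, draw]
  ]
]
Final: pos=(71.6,0), heading=0, 14 segment(s) drawn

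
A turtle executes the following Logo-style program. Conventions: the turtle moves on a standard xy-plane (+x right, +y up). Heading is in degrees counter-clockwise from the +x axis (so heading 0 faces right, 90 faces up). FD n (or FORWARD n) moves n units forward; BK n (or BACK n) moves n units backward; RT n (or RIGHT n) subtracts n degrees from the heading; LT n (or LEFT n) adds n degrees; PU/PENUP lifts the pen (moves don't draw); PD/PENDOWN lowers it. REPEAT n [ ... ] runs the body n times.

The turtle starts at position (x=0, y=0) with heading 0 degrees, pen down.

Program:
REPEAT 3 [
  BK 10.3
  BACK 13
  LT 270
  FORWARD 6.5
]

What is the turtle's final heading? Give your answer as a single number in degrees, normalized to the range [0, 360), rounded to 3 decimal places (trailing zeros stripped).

Answer: 90

Derivation:
Executing turtle program step by step:
Start: pos=(0,0), heading=0, pen down
REPEAT 3 [
  -- iteration 1/3 --
  BK 10.3: (0,0) -> (-10.3,0) [heading=0, draw]
  BK 13: (-10.3,0) -> (-23.3,0) [heading=0, draw]
  LT 270: heading 0 -> 270
  FD 6.5: (-23.3,0) -> (-23.3,-6.5) [heading=270, draw]
  -- iteration 2/3 --
  BK 10.3: (-23.3,-6.5) -> (-23.3,3.8) [heading=270, draw]
  BK 13: (-23.3,3.8) -> (-23.3,16.8) [heading=270, draw]
  LT 270: heading 270 -> 180
  FD 6.5: (-23.3,16.8) -> (-29.8,16.8) [heading=180, draw]
  -- iteration 3/3 --
  BK 10.3: (-29.8,16.8) -> (-19.5,16.8) [heading=180, draw]
  BK 13: (-19.5,16.8) -> (-6.5,16.8) [heading=180, draw]
  LT 270: heading 180 -> 90
  FD 6.5: (-6.5,16.8) -> (-6.5,23.3) [heading=90, draw]
]
Final: pos=(-6.5,23.3), heading=90, 9 segment(s) drawn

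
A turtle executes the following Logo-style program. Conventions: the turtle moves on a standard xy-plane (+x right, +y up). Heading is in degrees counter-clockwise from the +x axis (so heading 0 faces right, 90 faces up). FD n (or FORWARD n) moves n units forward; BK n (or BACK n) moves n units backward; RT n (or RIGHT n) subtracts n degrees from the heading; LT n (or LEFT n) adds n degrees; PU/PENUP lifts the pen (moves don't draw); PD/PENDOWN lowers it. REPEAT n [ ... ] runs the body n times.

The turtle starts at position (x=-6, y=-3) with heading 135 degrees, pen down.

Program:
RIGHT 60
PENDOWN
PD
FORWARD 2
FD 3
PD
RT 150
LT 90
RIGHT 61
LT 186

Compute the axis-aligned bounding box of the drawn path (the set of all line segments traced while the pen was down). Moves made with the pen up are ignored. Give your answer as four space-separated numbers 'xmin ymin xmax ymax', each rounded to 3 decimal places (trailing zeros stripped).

Answer: -6 -3 -4.706 1.83

Derivation:
Executing turtle program step by step:
Start: pos=(-6,-3), heading=135, pen down
RT 60: heading 135 -> 75
PD: pen down
PD: pen down
FD 2: (-6,-3) -> (-5.482,-1.068) [heading=75, draw]
FD 3: (-5.482,-1.068) -> (-4.706,1.83) [heading=75, draw]
PD: pen down
RT 150: heading 75 -> 285
LT 90: heading 285 -> 15
RT 61: heading 15 -> 314
LT 186: heading 314 -> 140
Final: pos=(-4.706,1.83), heading=140, 2 segment(s) drawn

Segment endpoints: x in {-6, -5.482, -4.706}, y in {-3, -1.068, 1.83}
xmin=-6, ymin=-3, xmax=-4.706, ymax=1.83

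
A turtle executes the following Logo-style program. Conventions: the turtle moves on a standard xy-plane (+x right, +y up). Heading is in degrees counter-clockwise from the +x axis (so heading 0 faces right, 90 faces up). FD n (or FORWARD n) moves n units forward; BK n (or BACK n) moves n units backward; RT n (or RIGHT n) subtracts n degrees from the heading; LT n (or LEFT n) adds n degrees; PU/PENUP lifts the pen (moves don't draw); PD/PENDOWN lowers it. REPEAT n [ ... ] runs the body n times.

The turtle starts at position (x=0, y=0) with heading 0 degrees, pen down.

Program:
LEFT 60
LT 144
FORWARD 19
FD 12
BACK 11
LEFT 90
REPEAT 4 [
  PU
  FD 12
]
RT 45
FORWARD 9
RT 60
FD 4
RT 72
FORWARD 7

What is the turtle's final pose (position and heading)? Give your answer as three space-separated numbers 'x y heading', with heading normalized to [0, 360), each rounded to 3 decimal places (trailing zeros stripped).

Answer: -9.102 -54.776 117

Derivation:
Executing turtle program step by step:
Start: pos=(0,0), heading=0, pen down
LT 60: heading 0 -> 60
LT 144: heading 60 -> 204
FD 19: (0,0) -> (-17.357,-7.728) [heading=204, draw]
FD 12: (-17.357,-7.728) -> (-28.32,-12.609) [heading=204, draw]
BK 11: (-28.32,-12.609) -> (-18.271,-8.135) [heading=204, draw]
LT 90: heading 204 -> 294
REPEAT 4 [
  -- iteration 1/4 --
  PU: pen up
  FD 12: (-18.271,-8.135) -> (-13.39,-19.097) [heading=294, move]
  -- iteration 2/4 --
  PU: pen up
  FD 12: (-13.39,-19.097) -> (-8.509,-30.06) [heading=294, move]
  -- iteration 3/4 --
  PU: pen up
  FD 12: (-8.509,-30.06) -> (-3.628,-41.022) [heading=294, move]
  -- iteration 4/4 --
  PU: pen up
  FD 12: (-3.628,-41.022) -> (1.252,-51.985) [heading=294, move]
]
RT 45: heading 294 -> 249
FD 9: (1.252,-51.985) -> (-1.973,-60.387) [heading=249, move]
RT 60: heading 249 -> 189
FD 4: (-1.973,-60.387) -> (-5.924,-61.013) [heading=189, move]
RT 72: heading 189 -> 117
FD 7: (-5.924,-61.013) -> (-9.102,-54.776) [heading=117, move]
Final: pos=(-9.102,-54.776), heading=117, 3 segment(s) drawn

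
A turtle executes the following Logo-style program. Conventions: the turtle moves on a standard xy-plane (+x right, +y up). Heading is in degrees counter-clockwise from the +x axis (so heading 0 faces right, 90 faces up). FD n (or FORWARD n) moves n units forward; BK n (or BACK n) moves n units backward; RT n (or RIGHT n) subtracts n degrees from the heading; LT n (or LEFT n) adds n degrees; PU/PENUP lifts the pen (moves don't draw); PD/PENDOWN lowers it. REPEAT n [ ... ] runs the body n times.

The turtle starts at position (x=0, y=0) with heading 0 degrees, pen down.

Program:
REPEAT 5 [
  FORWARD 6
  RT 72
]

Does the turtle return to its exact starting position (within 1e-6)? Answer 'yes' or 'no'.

Executing turtle program step by step:
Start: pos=(0,0), heading=0, pen down
REPEAT 5 [
  -- iteration 1/5 --
  FD 6: (0,0) -> (6,0) [heading=0, draw]
  RT 72: heading 0 -> 288
  -- iteration 2/5 --
  FD 6: (6,0) -> (7.854,-5.706) [heading=288, draw]
  RT 72: heading 288 -> 216
  -- iteration 3/5 --
  FD 6: (7.854,-5.706) -> (3,-9.233) [heading=216, draw]
  RT 72: heading 216 -> 144
  -- iteration 4/5 --
  FD 6: (3,-9.233) -> (-1.854,-5.706) [heading=144, draw]
  RT 72: heading 144 -> 72
  -- iteration 5/5 --
  FD 6: (-1.854,-5.706) -> (0,0) [heading=72, draw]
  RT 72: heading 72 -> 0
]
Final: pos=(0,0), heading=0, 5 segment(s) drawn

Start position: (0, 0)
Final position: (0, 0)
Distance = 0; < 1e-6 -> CLOSED

Answer: yes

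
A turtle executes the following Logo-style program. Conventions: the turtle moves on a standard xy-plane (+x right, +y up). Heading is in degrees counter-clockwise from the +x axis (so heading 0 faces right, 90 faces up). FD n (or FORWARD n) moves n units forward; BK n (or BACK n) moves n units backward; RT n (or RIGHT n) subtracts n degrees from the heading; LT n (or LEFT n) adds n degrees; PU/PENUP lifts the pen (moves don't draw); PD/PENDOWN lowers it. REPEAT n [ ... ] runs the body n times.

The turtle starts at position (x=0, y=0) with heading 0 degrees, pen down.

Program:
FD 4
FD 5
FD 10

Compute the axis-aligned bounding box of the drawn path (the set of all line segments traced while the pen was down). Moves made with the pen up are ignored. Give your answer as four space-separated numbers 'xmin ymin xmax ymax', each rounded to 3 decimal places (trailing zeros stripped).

Answer: 0 0 19 0

Derivation:
Executing turtle program step by step:
Start: pos=(0,0), heading=0, pen down
FD 4: (0,0) -> (4,0) [heading=0, draw]
FD 5: (4,0) -> (9,0) [heading=0, draw]
FD 10: (9,0) -> (19,0) [heading=0, draw]
Final: pos=(19,0), heading=0, 3 segment(s) drawn

Segment endpoints: x in {0, 4, 9, 19}, y in {0}
xmin=0, ymin=0, xmax=19, ymax=0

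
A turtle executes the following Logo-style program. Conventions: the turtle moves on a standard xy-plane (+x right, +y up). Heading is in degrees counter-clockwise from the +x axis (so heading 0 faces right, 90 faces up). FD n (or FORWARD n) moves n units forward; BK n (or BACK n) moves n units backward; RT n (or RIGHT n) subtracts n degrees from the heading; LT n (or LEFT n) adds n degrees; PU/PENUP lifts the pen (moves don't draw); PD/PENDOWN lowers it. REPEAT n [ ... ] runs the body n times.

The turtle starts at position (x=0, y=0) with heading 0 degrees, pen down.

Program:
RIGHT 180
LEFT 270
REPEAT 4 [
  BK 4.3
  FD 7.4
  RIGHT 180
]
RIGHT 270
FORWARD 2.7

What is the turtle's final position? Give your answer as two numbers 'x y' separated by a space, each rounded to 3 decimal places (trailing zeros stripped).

Answer: -2.7 0

Derivation:
Executing turtle program step by step:
Start: pos=(0,0), heading=0, pen down
RT 180: heading 0 -> 180
LT 270: heading 180 -> 90
REPEAT 4 [
  -- iteration 1/4 --
  BK 4.3: (0,0) -> (0,-4.3) [heading=90, draw]
  FD 7.4: (0,-4.3) -> (0,3.1) [heading=90, draw]
  RT 180: heading 90 -> 270
  -- iteration 2/4 --
  BK 4.3: (0,3.1) -> (0,7.4) [heading=270, draw]
  FD 7.4: (0,7.4) -> (0,0) [heading=270, draw]
  RT 180: heading 270 -> 90
  -- iteration 3/4 --
  BK 4.3: (0,0) -> (0,-4.3) [heading=90, draw]
  FD 7.4: (0,-4.3) -> (0,3.1) [heading=90, draw]
  RT 180: heading 90 -> 270
  -- iteration 4/4 --
  BK 4.3: (0,3.1) -> (0,7.4) [heading=270, draw]
  FD 7.4: (0,7.4) -> (0,0) [heading=270, draw]
  RT 180: heading 270 -> 90
]
RT 270: heading 90 -> 180
FD 2.7: (0,0) -> (-2.7,0) [heading=180, draw]
Final: pos=(-2.7,0), heading=180, 9 segment(s) drawn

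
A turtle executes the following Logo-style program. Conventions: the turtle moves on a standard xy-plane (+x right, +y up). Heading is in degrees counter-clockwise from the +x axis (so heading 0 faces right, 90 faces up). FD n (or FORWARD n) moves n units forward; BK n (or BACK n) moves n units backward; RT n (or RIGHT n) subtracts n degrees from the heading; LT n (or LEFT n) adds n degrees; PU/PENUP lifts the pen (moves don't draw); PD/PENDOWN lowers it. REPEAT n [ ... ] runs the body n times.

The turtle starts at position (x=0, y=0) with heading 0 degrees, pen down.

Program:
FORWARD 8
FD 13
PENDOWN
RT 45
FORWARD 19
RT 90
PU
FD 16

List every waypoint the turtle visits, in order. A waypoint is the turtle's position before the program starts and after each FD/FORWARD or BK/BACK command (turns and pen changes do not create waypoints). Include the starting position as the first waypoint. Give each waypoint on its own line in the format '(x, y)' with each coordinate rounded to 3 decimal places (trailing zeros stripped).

Answer: (0, 0)
(8, 0)
(21, 0)
(34.435, -13.435)
(23.121, -24.749)

Derivation:
Executing turtle program step by step:
Start: pos=(0,0), heading=0, pen down
FD 8: (0,0) -> (8,0) [heading=0, draw]
FD 13: (8,0) -> (21,0) [heading=0, draw]
PD: pen down
RT 45: heading 0 -> 315
FD 19: (21,0) -> (34.435,-13.435) [heading=315, draw]
RT 90: heading 315 -> 225
PU: pen up
FD 16: (34.435,-13.435) -> (23.121,-24.749) [heading=225, move]
Final: pos=(23.121,-24.749), heading=225, 3 segment(s) drawn
Waypoints (5 total):
(0, 0)
(8, 0)
(21, 0)
(34.435, -13.435)
(23.121, -24.749)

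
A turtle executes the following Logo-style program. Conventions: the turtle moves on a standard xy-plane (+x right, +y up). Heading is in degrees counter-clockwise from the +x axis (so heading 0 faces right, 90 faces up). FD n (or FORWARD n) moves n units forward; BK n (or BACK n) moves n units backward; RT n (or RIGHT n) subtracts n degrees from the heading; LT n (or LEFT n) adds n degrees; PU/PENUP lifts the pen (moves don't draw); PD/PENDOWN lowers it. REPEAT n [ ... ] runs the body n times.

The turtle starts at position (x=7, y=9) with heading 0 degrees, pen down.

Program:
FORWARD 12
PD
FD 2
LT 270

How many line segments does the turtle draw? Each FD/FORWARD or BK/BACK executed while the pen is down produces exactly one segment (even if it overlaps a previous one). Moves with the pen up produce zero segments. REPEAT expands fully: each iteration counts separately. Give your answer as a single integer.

Executing turtle program step by step:
Start: pos=(7,9), heading=0, pen down
FD 12: (7,9) -> (19,9) [heading=0, draw]
PD: pen down
FD 2: (19,9) -> (21,9) [heading=0, draw]
LT 270: heading 0 -> 270
Final: pos=(21,9), heading=270, 2 segment(s) drawn
Segments drawn: 2

Answer: 2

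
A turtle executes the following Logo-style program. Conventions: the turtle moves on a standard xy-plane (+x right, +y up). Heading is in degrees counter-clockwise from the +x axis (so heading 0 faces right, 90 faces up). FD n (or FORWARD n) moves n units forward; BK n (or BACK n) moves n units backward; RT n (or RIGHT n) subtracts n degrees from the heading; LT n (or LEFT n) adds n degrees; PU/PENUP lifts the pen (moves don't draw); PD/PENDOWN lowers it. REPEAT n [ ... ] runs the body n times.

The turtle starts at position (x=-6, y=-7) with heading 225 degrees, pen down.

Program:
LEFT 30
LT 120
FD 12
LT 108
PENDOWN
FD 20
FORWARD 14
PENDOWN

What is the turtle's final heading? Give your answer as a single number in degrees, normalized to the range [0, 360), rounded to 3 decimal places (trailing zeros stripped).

Executing turtle program step by step:
Start: pos=(-6,-7), heading=225, pen down
LT 30: heading 225 -> 255
LT 120: heading 255 -> 15
FD 12: (-6,-7) -> (5.591,-3.894) [heading=15, draw]
LT 108: heading 15 -> 123
PD: pen down
FD 20: (5.591,-3.894) -> (-5.302,12.879) [heading=123, draw]
FD 14: (-5.302,12.879) -> (-12.927,24.621) [heading=123, draw]
PD: pen down
Final: pos=(-12.927,24.621), heading=123, 3 segment(s) drawn

Answer: 123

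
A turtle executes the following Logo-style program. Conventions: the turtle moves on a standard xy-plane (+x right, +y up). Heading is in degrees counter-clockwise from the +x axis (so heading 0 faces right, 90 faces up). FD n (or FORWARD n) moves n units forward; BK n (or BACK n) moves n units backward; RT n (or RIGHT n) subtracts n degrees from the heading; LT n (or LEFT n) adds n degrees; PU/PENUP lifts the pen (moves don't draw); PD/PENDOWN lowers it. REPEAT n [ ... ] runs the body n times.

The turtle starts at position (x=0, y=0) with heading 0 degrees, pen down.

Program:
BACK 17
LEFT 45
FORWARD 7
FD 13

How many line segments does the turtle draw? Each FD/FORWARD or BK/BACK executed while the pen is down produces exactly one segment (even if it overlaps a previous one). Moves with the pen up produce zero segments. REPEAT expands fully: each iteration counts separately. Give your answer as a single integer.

Executing turtle program step by step:
Start: pos=(0,0), heading=0, pen down
BK 17: (0,0) -> (-17,0) [heading=0, draw]
LT 45: heading 0 -> 45
FD 7: (-17,0) -> (-12.05,4.95) [heading=45, draw]
FD 13: (-12.05,4.95) -> (-2.858,14.142) [heading=45, draw]
Final: pos=(-2.858,14.142), heading=45, 3 segment(s) drawn
Segments drawn: 3

Answer: 3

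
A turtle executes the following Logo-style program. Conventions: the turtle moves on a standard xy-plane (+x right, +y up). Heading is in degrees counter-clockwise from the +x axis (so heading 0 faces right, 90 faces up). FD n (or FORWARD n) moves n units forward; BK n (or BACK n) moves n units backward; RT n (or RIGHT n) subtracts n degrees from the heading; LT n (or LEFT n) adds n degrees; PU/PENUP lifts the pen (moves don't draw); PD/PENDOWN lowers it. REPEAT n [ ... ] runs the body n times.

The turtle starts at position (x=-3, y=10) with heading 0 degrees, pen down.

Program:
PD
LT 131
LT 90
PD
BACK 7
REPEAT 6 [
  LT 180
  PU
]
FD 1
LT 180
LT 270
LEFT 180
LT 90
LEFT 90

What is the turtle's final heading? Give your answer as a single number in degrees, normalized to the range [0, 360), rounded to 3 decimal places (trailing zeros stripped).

Executing turtle program step by step:
Start: pos=(-3,10), heading=0, pen down
PD: pen down
LT 131: heading 0 -> 131
LT 90: heading 131 -> 221
PD: pen down
BK 7: (-3,10) -> (2.283,14.592) [heading=221, draw]
REPEAT 6 [
  -- iteration 1/6 --
  LT 180: heading 221 -> 41
  PU: pen up
  -- iteration 2/6 --
  LT 180: heading 41 -> 221
  PU: pen up
  -- iteration 3/6 --
  LT 180: heading 221 -> 41
  PU: pen up
  -- iteration 4/6 --
  LT 180: heading 41 -> 221
  PU: pen up
  -- iteration 5/6 --
  LT 180: heading 221 -> 41
  PU: pen up
  -- iteration 6/6 --
  LT 180: heading 41 -> 221
  PU: pen up
]
FD 1: (2.283,14.592) -> (1.528,13.936) [heading=221, move]
LT 180: heading 221 -> 41
LT 270: heading 41 -> 311
LT 180: heading 311 -> 131
LT 90: heading 131 -> 221
LT 90: heading 221 -> 311
Final: pos=(1.528,13.936), heading=311, 1 segment(s) drawn

Answer: 311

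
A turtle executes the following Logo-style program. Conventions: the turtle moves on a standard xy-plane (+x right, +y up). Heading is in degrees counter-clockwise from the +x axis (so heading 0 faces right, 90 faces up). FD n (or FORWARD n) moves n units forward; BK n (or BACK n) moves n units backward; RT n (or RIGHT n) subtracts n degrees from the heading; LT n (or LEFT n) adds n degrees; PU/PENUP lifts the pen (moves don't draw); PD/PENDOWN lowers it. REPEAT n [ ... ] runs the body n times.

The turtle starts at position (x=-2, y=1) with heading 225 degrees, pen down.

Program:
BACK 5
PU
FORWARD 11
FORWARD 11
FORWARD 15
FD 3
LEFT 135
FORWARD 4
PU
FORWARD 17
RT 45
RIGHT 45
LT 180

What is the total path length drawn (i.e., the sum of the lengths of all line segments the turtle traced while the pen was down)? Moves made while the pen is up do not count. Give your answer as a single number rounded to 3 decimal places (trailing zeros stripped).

Answer: 5

Derivation:
Executing turtle program step by step:
Start: pos=(-2,1), heading=225, pen down
BK 5: (-2,1) -> (1.536,4.536) [heading=225, draw]
PU: pen up
FD 11: (1.536,4.536) -> (-6.243,-3.243) [heading=225, move]
FD 11: (-6.243,-3.243) -> (-14.021,-11.021) [heading=225, move]
FD 15: (-14.021,-11.021) -> (-24.627,-21.627) [heading=225, move]
FD 3: (-24.627,-21.627) -> (-26.749,-23.749) [heading=225, move]
LT 135: heading 225 -> 0
FD 4: (-26.749,-23.749) -> (-22.749,-23.749) [heading=0, move]
PU: pen up
FD 17: (-22.749,-23.749) -> (-5.749,-23.749) [heading=0, move]
RT 45: heading 0 -> 315
RT 45: heading 315 -> 270
LT 180: heading 270 -> 90
Final: pos=(-5.749,-23.749), heading=90, 1 segment(s) drawn

Segment lengths:
  seg 1: (-2,1) -> (1.536,4.536), length = 5
Total = 5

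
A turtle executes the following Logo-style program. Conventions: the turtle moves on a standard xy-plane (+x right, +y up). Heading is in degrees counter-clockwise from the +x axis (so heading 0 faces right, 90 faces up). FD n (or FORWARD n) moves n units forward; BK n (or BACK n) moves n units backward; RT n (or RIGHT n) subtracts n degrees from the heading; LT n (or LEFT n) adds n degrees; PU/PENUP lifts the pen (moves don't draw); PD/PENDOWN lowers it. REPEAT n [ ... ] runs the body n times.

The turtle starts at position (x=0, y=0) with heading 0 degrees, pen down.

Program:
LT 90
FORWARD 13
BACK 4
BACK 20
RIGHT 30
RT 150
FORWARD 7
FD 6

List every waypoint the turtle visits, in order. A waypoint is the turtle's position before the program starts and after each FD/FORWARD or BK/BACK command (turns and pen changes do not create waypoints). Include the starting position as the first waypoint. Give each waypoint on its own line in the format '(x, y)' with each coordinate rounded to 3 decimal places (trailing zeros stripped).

Executing turtle program step by step:
Start: pos=(0,0), heading=0, pen down
LT 90: heading 0 -> 90
FD 13: (0,0) -> (0,13) [heading=90, draw]
BK 4: (0,13) -> (0,9) [heading=90, draw]
BK 20: (0,9) -> (0,-11) [heading=90, draw]
RT 30: heading 90 -> 60
RT 150: heading 60 -> 270
FD 7: (0,-11) -> (0,-18) [heading=270, draw]
FD 6: (0,-18) -> (0,-24) [heading=270, draw]
Final: pos=(0,-24), heading=270, 5 segment(s) drawn
Waypoints (6 total):
(0, 0)
(0, 13)
(0, 9)
(0, -11)
(0, -18)
(0, -24)

Answer: (0, 0)
(0, 13)
(0, 9)
(0, -11)
(0, -18)
(0, -24)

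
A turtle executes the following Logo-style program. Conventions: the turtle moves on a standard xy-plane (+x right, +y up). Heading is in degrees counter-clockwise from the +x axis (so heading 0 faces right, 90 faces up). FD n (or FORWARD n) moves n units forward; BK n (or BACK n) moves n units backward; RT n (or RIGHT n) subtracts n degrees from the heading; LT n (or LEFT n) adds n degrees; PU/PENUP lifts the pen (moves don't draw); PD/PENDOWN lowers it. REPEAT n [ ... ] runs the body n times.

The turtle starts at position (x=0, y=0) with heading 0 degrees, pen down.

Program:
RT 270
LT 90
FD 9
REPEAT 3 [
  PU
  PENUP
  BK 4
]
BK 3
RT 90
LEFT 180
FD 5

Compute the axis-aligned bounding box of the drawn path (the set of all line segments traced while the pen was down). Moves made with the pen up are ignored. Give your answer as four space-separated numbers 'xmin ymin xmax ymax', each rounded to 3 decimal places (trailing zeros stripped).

Executing turtle program step by step:
Start: pos=(0,0), heading=0, pen down
RT 270: heading 0 -> 90
LT 90: heading 90 -> 180
FD 9: (0,0) -> (-9,0) [heading=180, draw]
REPEAT 3 [
  -- iteration 1/3 --
  PU: pen up
  PU: pen up
  BK 4: (-9,0) -> (-5,0) [heading=180, move]
  -- iteration 2/3 --
  PU: pen up
  PU: pen up
  BK 4: (-5,0) -> (-1,0) [heading=180, move]
  -- iteration 3/3 --
  PU: pen up
  PU: pen up
  BK 4: (-1,0) -> (3,0) [heading=180, move]
]
BK 3: (3,0) -> (6,0) [heading=180, move]
RT 90: heading 180 -> 90
LT 180: heading 90 -> 270
FD 5: (6,0) -> (6,-5) [heading=270, move]
Final: pos=(6,-5), heading=270, 1 segment(s) drawn

Segment endpoints: x in {-9, 0}, y in {0, 0}
xmin=-9, ymin=0, xmax=0, ymax=0

Answer: -9 0 0 0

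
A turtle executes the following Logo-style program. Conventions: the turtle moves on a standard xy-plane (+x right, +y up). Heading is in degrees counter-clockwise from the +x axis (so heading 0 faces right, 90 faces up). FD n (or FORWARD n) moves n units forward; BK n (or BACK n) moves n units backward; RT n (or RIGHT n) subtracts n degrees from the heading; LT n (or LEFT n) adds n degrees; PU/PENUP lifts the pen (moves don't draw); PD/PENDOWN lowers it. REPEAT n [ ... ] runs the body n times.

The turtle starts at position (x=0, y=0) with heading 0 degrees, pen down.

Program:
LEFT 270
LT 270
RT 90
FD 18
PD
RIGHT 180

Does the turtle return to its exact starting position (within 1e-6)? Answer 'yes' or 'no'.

Answer: no

Derivation:
Executing turtle program step by step:
Start: pos=(0,0), heading=0, pen down
LT 270: heading 0 -> 270
LT 270: heading 270 -> 180
RT 90: heading 180 -> 90
FD 18: (0,0) -> (0,18) [heading=90, draw]
PD: pen down
RT 180: heading 90 -> 270
Final: pos=(0,18), heading=270, 1 segment(s) drawn

Start position: (0, 0)
Final position: (0, 18)
Distance = 18; >= 1e-6 -> NOT closed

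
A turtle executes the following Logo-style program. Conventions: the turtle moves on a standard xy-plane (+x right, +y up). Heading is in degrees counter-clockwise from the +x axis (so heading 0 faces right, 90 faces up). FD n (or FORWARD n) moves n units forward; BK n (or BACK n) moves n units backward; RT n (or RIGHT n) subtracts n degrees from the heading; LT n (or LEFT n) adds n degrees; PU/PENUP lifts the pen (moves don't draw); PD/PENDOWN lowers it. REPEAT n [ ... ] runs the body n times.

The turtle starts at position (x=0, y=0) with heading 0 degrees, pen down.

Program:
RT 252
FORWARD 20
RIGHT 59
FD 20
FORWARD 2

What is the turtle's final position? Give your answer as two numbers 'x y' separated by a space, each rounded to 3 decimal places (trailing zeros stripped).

Executing turtle program step by step:
Start: pos=(0,0), heading=0, pen down
RT 252: heading 0 -> 108
FD 20: (0,0) -> (-6.18,19.021) [heading=108, draw]
RT 59: heading 108 -> 49
FD 20: (-6.18,19.021) -> (6.941,34.115) [heading=49, draw]
FD 2: (6.941,34.115) -> (8.253,35.625) [heading=49, draw]
Final: pos=(8.253,35.625), heading=49, 3 segment(s) drawn

Answer: 8.253 35.625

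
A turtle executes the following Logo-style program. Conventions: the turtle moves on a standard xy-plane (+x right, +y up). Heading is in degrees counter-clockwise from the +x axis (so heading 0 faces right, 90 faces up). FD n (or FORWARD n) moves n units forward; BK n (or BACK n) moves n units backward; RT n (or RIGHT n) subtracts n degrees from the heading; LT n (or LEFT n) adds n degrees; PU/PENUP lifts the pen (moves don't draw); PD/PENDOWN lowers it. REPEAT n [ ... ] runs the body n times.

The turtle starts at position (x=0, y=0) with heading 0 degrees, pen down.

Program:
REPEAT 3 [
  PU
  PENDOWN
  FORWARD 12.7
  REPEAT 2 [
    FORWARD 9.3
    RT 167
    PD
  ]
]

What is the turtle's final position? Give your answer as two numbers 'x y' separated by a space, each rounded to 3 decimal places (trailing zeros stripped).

Answer: 35.099 10.607

Derivation:
Executing turtle program step by step:
Start: pos=(0,0), heading=0, pen down
REPEAT 3 [
  -- iteration 1/3 --
  PU: pen up
  PD: pen down
  FD 12.7: (0,0) -> (12.7,0) [heading=0, draw]
  REPEAT 2 [
    -- iteration 1/2 --
    FD 9.3: (12.7,0) -> (22,0) [heading=0, draw]
    RT 167: heading 0 -> 193
    PD: pen down
    -- iteration 2/2 --
    FD 9.3: (22,0) -> (12.938,-2.092) [heading=193, draw]
    RT 167: heading 193 -> 26
    PD: pen down
  ]
  -- iteration 2/3 --
  PU: pen up
  PD: pen down
  FD 12.7: (12.938,-2.092) -> (24.353,3.475) [heading=26, draw]
  REPEAT 2 [
    -- iteration 1/2 --
    FD 9.3: (24.353,3.475) -> (32.712,7.552) [heading=26, draw]
    RT 167: heading 26 -> 219
    PD: pen down
    -- iteration 2/2 --
    FD 9.3: (32.712,7.552) -> (25.484,1.699) [heading=219, draw]
    RT 167: heading 219 -> 52
    PD: pen down
  ]
  -- iteration 3/3 --
  PU: pen up
  PD: pen down
  FD 12.7: (25.484,1.699) -> (33.303,11.707) [heading=52, draw]
  REPEAT 2 [
    -- iteration 1/2 --
    FD 9.3: (33.303,11.707) -> (39.029,19.036) [heading=52, draw]
    RT 167: heading 52 -> 245
    PD: pen down
    -- iteration 2/2 --
    FD 9.3: (39.029,19.036) -> (35.099,10.607) [heading=245, draw]
    RT 167: heading 245 -> 78
    PD: pen down
  ]
]
Final: pos=(35.099,10.607), heading=78, 9 segment(s) drawn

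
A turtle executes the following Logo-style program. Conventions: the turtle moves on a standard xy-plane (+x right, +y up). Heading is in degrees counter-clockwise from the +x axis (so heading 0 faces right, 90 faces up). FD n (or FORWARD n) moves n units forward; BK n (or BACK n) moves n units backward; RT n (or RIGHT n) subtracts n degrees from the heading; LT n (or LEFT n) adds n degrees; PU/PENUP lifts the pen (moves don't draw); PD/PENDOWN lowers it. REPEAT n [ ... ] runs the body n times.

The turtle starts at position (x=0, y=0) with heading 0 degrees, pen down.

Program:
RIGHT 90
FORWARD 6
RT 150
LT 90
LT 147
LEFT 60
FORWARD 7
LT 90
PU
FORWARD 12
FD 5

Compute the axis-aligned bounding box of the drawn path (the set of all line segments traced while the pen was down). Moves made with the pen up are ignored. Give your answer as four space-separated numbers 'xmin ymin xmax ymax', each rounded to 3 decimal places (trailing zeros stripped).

Answer: 0 -6 3.812 0

Derivation:
Executing turtle program step by step:
Start: pos=(0,0), heading=0, pen down
RT 90: heading 0 -> 270
FD 6: (0,0) -> (0,-6) [heading=270, draw]
RT 150: heading 270 -> 120
LT 90: heading 120 -> 210
LT 147: heading 210 -> 357
LT 60: heading 357 -> 57
FD 7: (0,-6) -> (3.812,-0.129) [heading=57, draw]
LT 90: heading 57 -> 147
PU: pen up
FD 12: (3.812,-0.129) -> (-6.252,6.406) [heading=147, move]
FD 5: (-6.252,6.406) -> (-10.445,9.13) [heading=147, move]
Final: pos=(-10.445,9.13), heading=147, 2 segment(s) drawn

Segment endpoints: x in {0, 0, 3.812}, y in {-6, -0.129, 0}
xmin=0, ymin=-6, xmax=3.812, ymax=0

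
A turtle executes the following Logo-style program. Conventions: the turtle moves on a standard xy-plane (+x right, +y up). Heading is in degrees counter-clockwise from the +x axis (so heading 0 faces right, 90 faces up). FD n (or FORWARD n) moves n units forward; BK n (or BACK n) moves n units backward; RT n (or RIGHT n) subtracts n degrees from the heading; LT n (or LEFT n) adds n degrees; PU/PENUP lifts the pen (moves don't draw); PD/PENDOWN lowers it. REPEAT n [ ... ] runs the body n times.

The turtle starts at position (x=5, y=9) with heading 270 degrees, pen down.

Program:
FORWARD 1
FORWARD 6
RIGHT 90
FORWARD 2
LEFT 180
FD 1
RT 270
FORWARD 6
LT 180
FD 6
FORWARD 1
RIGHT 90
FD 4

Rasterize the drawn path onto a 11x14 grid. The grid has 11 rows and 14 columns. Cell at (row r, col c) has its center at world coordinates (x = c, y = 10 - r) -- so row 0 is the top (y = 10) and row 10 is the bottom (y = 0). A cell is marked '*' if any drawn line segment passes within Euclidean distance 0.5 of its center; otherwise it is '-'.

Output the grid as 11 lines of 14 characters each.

Segment 0: (5,9) -> (5,8)
Segment 1: (5,8) -> (5,2)
Segment 2: (5,2) -> (3,2)
Segment 3: (3,2) -> (4,2)
Segment 4: (4,2) -> (4,8)
Segment 5: (4,8) -> (4,2)
Segment 6: (4,2) -> (4,1)
Segment 7: (4,1) -> (-0,1)

Answer: --------------
-----*--------
----**--------
----**--------
----**--------
----**--------
----**--------
----**--------
---***--------
*****---------
--------------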